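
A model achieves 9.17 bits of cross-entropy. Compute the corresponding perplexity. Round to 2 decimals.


Perplexity formula: PP = 2^H
H = 9.17
PP = 2^9.17
Decompose: 2^9.17 = 2^9 * 2^0.17
2^9 = 512, 2^0.17 ~ 1.1250585
PP ~ 512 * 1.1250585 = 576.0299520
Rounded to 2 decimals: 576.03

576.03


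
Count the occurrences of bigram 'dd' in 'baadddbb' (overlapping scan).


Scanning 'baadddbb' for bigram 'dd':
  Position 0: 'ba' -> no
  Position 1: 'aa' -> no
  Position 2: 'ad' -> no
  Position 3: 'dd' -> MATCH
  Position 4: 'dd' -> MATCH
  Position 5: 'db' -> no
  Position 6: 'bb' -> no
Total matches: 2

2


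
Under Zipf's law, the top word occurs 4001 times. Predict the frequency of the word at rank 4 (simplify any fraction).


Zipf's law: freq(rank) = f1 / rank
f1 = 4001, rank = 4
freq = 4001 / 4
GCD(4001, 4) = 1
Simplified: 4001/4

4001/4


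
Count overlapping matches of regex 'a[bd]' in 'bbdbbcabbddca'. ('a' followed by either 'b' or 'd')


Pattern: a[bd] means 'a' followed by either 'b' or 'd'.
Scanning 'bbdbbcabbddca' position-by-position:
  Pos 0: window 'bb' -> no
  Pos 1: window 'bd' -> no
  Pos 2: window 'db' -> no
  Pos 3: window 'bb' -> no
  Pos 4: window 'bc' -> no
  Pos 5: window 'ca' -> no
  Pos 6: window 'ab' -> MATCH
  Pos 7: window 'bb' -> no
  Pos 8: window 'bd' -> no
  Pos 9: window 'dd' -> no
  Pos 10: window 'dc' -> no
  Pos 11: window 'ca' -> no
  Pos 12: window 'a' -> no
Total matches: 1

1


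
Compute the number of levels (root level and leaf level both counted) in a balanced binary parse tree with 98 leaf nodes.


In a balanced binary tree with n leaves the deepest leaf is ceil(log2(n)) edges below the root,
so counting node levels inclusive of root and leaves gives ceil(log2(n)) + 1 levels.
log2(98) = 6.6147
ceil(6.6147) = 7
levels = 7 + 1 = 8

8


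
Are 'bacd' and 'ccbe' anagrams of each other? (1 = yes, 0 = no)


Sort characters of 'bacd': 'abcd'
Sort characters of 'ccbe': 'bcce'
Sorted forms differ -> they are NOT anagrams
Result: 0

0


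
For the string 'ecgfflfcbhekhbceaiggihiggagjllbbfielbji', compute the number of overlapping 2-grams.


String 'ecgfflfcbhekhbceaiggihiggagjllbbfielbji' has length L = 39.
Number of overlapping n-grams = L - n + 1
Substituting: 39 - 2 + 1 = 38

38


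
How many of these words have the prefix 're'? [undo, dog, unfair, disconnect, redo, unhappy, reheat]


Checking each word for prefix 're':
  'undo' -> no (count: 0)
  'dog' -> no (count: 0)
  'unfair' -> no (count: 0)
  'disconnect' -> no (count: 0)
  'redo' -> YES, starts with 're' (count: 1)
  'unhappy' -> no (count: 1)
  'reheat' -> YES, starts with 're' (count: 2)
Total with prefix 're': 2

2


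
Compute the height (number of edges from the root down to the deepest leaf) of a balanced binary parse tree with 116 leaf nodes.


In a balanced binary tree with n leaves the deepest leaf is ceil(log2(n)) edges below the root.
log2(116) = 6.8580
ceil(6.8580) = 7
height (edges) = 7

7


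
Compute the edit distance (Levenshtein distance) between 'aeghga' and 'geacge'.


Building DP table for s1='aeghga' (len 6) and s2='geacge' (len 6):
       g  e  a  c  g  e
    0  1  2  3  4  5  6
  a 1  1  2  2  3  4  5
  e 2  2  1  2  3  4  4
  g 3  2  2  2  3  3  4
  h 4  3  3  3  3  4  4
  g 5  4  4  4  4  3  4
  a 6  5  5  4  5  4  4
Edit distance = dp[6][6] = 4

4


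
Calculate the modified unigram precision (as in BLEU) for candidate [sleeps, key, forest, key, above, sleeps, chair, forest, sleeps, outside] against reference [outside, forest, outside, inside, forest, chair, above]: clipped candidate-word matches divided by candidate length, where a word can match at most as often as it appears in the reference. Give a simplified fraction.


Reference word counts: {'above': 1, 'chair': 1, 'forest': 2, 'inside': 1, 'outside': 2}
Checking each candidate word (with clipping):
  'sleeps' -> not in reference -> no match (matches: 0)
  'key' -> not in reference -> no match (matches: 0)
  'forest' -> in reference (ref count 2, used 1/2) -> match (matches: 1)
  'key' -> not in reference -> no match (matches: 1)
  'above' -> in reference (ref count 1, used 1/1) -> match (matches: 2)
  'sleeps' -> not in reference -> no match (matches: 2)
  'chair' -> in reference (ref count 1, used 1/1) -> match (matches: 3)
  'forest' -> in reference (ref count 2, used 2/2) -> match (matches: 4)
  'sleeps' -> not in reference -> no match (matches: 4)
  'outside' -> in reference (ref count 2, used 1/2) -> match (matches: 5)
Clipped matches: 5, Candidate length: 10
Precision = 5/10 = 1/2

1/2


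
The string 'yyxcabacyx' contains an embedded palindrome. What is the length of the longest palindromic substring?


Scanning 'yyxcabacyx' for palindromic substrings.
Substring at positions 3-7: 'cabac'.
Check: reverse('cabac') = 'cabac' -> palindrome confirmed.
Neighbouring characters ('x' / 'y') break symmetry, so it cannot extend further.
No longer palindromic substring exists; longest length = 5

5


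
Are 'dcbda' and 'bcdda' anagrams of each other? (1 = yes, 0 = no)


Sort characters of 'dcbda': 'abcdd'
Sort characters of 'bcdda': 'abcdd'
Sorted forms match -> they ARE anagrams
Result: 1

1


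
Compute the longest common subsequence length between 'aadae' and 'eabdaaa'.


DP table for LCS of 'aadae' and 'eabdaaa':
       e  a  b  d  a  a  a
    0  0  0  0  0  0  0  0
  a 0  0  1  1  1  1  1  1
  a 0  0  1  1  1  2  2  2
  d 0  0  1  1  2  2  2  2
  a 0  0  1  1  2  3  3  3
  e 0  1  1  1  2  3  3  3
LCS: 'aaa'
LCS length = 3

3


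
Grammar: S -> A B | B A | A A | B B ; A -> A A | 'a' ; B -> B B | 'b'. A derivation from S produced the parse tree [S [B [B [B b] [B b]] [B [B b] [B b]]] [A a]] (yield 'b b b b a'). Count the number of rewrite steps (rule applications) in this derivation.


Every bracketed nonterminal node [X ...] in the tree is produced by exactly one rule application.
Reading the tree off as a leftmost derivation:
  Step 1: S  =>  B A   (applied S -> B A)
  Step 2: B A  =>  B B A   (applied B -> B B)
  Step 3: B B A  =>  B B B A   (applied B -> B B)
  Step 4: B B B A  =>  b B B A   (applied B -> b)
  Step 5: b B B A  =>  b b B A   (applied B -> b)
  Step 6: b b B A  =>  b b B B A   (applied B -> B B)
  Step 7: b b B B A  =>  b b b B A   (applied B -> b)
  Step 8: b b b B A  =>  b b b b A   (applied B -> b)
  Step 9: b b b b A  =>  b b b b a   (applied A -> a)
Final yield: b b b b a
Total rewrite steps: 9

9


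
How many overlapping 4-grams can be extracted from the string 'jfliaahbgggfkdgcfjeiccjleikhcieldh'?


String 'jfliaahbgggfkdgcfjeiccjleikhcieldh' has length L = 34.
Number of overlapping n-grams = L - n + 1
Substituting: 34 - 4 + 1 = 31

31


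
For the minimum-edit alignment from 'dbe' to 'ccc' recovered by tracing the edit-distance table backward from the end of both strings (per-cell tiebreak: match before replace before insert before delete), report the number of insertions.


Edit distance = 3. Backtracking from cell (3, 3) with preference match > replace > insert > delete,
then listing the resulting alignment 'dbe' -> 'ccc' left to right:
  Step 1: replace d->c
  Step 2: replace b->c
  Step 3: replace e->c
Total insertions: 0

0


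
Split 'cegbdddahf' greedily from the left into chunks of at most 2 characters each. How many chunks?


'cegbdddahf' has 10 characters.
Chunking with max size 2:
  Chunk 1: 'ce' (positions 0-1)
  Chunk 2: 'gb' (positions 2-3)
  Chunk 3: 'dd' (positions 4-5)
  Chunk 4: 'da' (positions 6-7)
  Chunk 5: 'hf' (positions 8-9)
Total chunks: ceil(10 / 2) = 5

5


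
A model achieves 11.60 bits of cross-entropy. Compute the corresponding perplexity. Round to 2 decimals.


Perplexity formula: PP = 2^H
H = 11.60
PP = 2^11.60
Decompose: 2^11.60 = 2^11 * 2^0.60
2^11 = 2048, 2^0.60 ~ 1.5157166
PP ~ 2048 * 1.5157166 = 3104.1875968
Rounded to 2 decimals: 3104.19

3104.19


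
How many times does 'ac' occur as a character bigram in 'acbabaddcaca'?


Scanning 'acbabaddcaca' for bigram 'ac':
  Position 0: 'ac' -> MATCH
  Position 1: 'cb' -> no
  Position 2: 'ba' -> no
  Position 3: 'ab' -> no
  Position 4: 'ba' -> no
  Position 5: 'ad' -> no
  Position 6: 'dd' -> no
  Position 7: 'dc' -> no
  Position 8: 'ca' -> no
  Position 9: 'ac' -> MATCH
  Position 10: 'ca' -> no
Total matches: 2

2


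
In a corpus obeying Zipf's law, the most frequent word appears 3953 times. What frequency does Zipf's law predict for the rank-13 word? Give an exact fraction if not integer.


Zipf's law: freq(rank) = f1 / rank
f1 = 3953, rank = 13
freq = 3953 / 13
GCD(3953, 13) = 1
Simplified: 3953/13

3953/13


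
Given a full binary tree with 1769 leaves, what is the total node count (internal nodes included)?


Leaf nodes (terminals): 1769
Internal nodes = n - 1 = 1769 - 1 = 1768
Total = leaves + internal = 1769 + 1768 = 3537

3537


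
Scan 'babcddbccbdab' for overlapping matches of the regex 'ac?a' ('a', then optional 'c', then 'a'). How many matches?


Pattern: ac?a means 'a', then optional 'c', then 'a'.
Scanning 'babcddbccbdab' position-by-position:
  Pos 0: window 'bab' -> no
  Pos 1: window 'abc' -> no
  Pos 2: window 'bcd' -> no
  Pos 3: window 'cdd' -> no
  Pos 4: window 'ddb' -> no
  Pos 5: window 'dbc' -> no
  Pos 6: window 'bcc' -> no
  Pos 7: window 'ccb' -> no
  Pos 8: window 'cbd' -> no
  Pos 9: window 'bda' -> no
  Pos 10: window 'dab' -> no
  Pos 11: window 'ab' -> no
  Pos 12: window 'b' -> no
Total matches: 0

0


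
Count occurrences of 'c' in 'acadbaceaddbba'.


Scanning 'acadbaceaddbba' for 'c':
  Position 1: 'c' -> MATCH (count: 1)
  Position 6: 'c' -> MATCH (count: 2)
Total occurrences of 'c': 2

2


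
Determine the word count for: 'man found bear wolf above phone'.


Counting words by splitting on spaces:
  Word 1: 'man'
  Word 2: 'found'
  Word 3: 'bear'
  Word 4: 'wolf'
  Word 5: 'above'
  Word 6: 'phone'
Total words: 6

6


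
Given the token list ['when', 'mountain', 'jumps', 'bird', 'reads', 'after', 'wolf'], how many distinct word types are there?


Listing all tokens and tracking unique types:
  Token 1: 'when' -> NEW (unique so far: 1)
  Token 2: 'mountain' -> NEW (unique so far: 2)
  Token 3: 'jumps' -> NEW (unique so far: 3)
  Token 4: 'bird' -> NEW (unique so far: 4)
  Token 5: 'reads' -> NEW (unique so far: 5)
  Token 6: 'after' -> NEW (unique so far: 6)
  Token 7: 'wolf' -> NEW (unique so far: 7)
Unique types: ('after', 'bird', 'jumps', 'mountain', 'reads', 'when', 'wolf')
Vocabulary size: 7

7


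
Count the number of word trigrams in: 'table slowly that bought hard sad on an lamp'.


Word trigrams from [9] words:
  Trigram 1: (table slowly that)
  Trigram 2: (slowly that bought)
  Trigram 3: (that bought hard)
  Trigram 4: (bought hard sad)
  Trigram 5: (hard sad on)
  Trigram 6: (sad on an)
  Trigram 7: (on an lamp)
Total word trigrams: 9 - 2 = 7

7


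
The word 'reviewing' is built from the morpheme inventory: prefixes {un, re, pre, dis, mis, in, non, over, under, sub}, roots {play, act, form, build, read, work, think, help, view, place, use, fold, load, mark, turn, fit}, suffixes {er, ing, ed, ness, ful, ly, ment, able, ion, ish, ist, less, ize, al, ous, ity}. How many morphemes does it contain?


Segmenting 'reviewing' against the inventory:
  're' -> prefix (morpheme 1)
  'view' -> root (morpheme 2)
  'ing' -> suffix (morpheme 3)
Total morphemes: 3

3


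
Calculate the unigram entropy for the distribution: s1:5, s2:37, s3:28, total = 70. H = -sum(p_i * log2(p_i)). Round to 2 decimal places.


Computing entropy H = -sum(p_i * log2(p_i)):
  s1: p = 5/70 = 0.0714, -p*log2(p) = 0.2720
  s2: p = 37/70 = 0.5286, -p*log2(p) = 0.4862
  s3: p = 28/70 = 0.4000, -p*log2(p) = 0.5288
H = sum of terms = 1.2870
Rounded to 2 decimals: 1.29

1.29


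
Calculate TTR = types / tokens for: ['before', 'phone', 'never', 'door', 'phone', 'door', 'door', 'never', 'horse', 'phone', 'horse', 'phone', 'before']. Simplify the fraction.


Tokens: 13
Unique types: ('before', 'door', 'horse', 'never', 'phone') = 5
TTR = 5/13
Already in lowest terms.

5/13


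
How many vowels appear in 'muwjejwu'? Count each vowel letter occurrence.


Scanning each character of 'muwjejwu':
  Position 1: 'm' -> consonant (running count: 0)
  Position 2: 'u' -> vowel (running count: 1)
  Position 3: 'w' -> consonant (running count: 1)
  Position 4: 'j' -> consonant (running count: 1)
  Position 5: 'e' -> vowel (running count: 2)
  Position 6: 'j' -> consonant (running count: 2)
  Position 7: 'w' -> consonant (running count: 2)
  Position 8: 'u' -> vowel (running count: 3)
Total vowels: 3

3


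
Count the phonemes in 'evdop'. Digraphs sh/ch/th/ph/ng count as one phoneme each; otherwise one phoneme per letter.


Parsing 'evdop' greedily, digraphs first:
  'e' -> vowel phoneme (phonemes so far: 1)
  'v' -> consonant phoneme (phonemes so far: 2)
  'd' -> consonant phoneme (phonemes so far: 3)
  'o' -> vowel phoneme (phonemes so far: 4)
  'p' -> consonant phoneme (phonemes so far: 5)
Total phonemes: 5

5


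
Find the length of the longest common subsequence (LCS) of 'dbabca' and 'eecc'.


DP table for LCS of 'dbabca' and 'eecc':
       e  e  c  c
    0  0  0  0  0
  d 0  0  0  0  0
  b 0  0  0  0  0
  a 0  0  0  0  0
  b 0  0  0  0  0
  c 0  0  0  1  1
  a 0  0  0  1  1
LCS: 'c'
LCS length = 1

1


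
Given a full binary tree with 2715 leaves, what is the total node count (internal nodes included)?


Leaf nodes (terminals): 2715
Internal nodes = n - 1 = 2715 - 1 = 2714
Total = leaves + internal = 2715 + 2714 = 5429

5429


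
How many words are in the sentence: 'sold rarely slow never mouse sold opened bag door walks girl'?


Counting words by splitting on spaces:
  Word 1: 'sold'
  Word 2: 'rarely'
  Word 3: 'slow'
  Word 4: 'never'
  Word 5: 'mouse'
  Word 6: 'sold'
  Word 7: 'opened'
  Word 8: 'bag'
  Word 9: 'door'
  Word 10: 'walks'
  Word 11: 'girl'
Total words: 11

11


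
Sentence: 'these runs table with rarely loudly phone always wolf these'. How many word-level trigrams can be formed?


Word trigrams from [10] words:
  Trigram 1: (these runs table)
  Trigram 2: (runs table with)
  Trigram 3: (table with rarely)
  Trigram 4: (with rarely loudly)
  Trigram 5: (rarely loudly phone)
  Trigram 6: (loudly phone always)
  Trigram 7: (phone always wolf)
  Trigram 8: (always wolf these)
Total word trigrams: 10 - 2 = 8

8


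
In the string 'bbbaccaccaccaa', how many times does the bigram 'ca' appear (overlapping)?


Scanning 'bbbaccaccaccaa' for bigram 'ca':
  Position 0: 'bb' -> no
  Position 1: 'bb' -> no
  Position 2: 'ba' -> no
  Position 3: 'ac' -> no
  Position 4: 'cc' -> no
  Position 5: 'ca' -> MATCH
  Position 6: 'ac' -> no
  Position 7: 'cc' -> no
  Position 8: 'ca' -> MATCH
  Position 9: 'ac' -> no
  Position 10: 'cc' -> no
  Position 11: 'ca' -> MATCH
  Position 12: 'aa' -> no
Total matches: 3

3


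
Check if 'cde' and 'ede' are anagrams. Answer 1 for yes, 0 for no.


Sort characters of 'cde': 'cde'
Sort characters of 'ede': 'dee'
Sorted forms differ -> they are NOT anagrams
Result: 0

0


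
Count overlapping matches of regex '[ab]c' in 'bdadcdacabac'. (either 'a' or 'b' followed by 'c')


Pattern: [ab]c means either 'a' or 'b' followed by 'c'.
Scanning 'bdadcdacabac' position-by-position:
  Pos 0: window 'bd' -> no
  Pos 1: window 'da' -> no
  Pos 2: window 'ad' -> no
  Pos 3: window 'dc' -> no
  Pos 4: window 'cd' -> no
  Pos 5: window 'da' -> no
  Pos 6: window 'ac' -> MATCH
  Pos 7: window 'ca' -> no
  Pos 8: window 'ab' -> no
  Pos 9: window 'ba' -> no
  Pos 10: window 'ac' -> MATCH
  Pos 11: window 'c' -> no
Total matches: 2

2


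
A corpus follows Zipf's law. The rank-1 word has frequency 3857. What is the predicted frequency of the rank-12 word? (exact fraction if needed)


Zipf's law: freq(rank) = f1 / rank
f1 = 3857, rank = 12
freq = 3857 / 12
GCD(3857, 12) = 1
Simplified: 3857/12

3857/12


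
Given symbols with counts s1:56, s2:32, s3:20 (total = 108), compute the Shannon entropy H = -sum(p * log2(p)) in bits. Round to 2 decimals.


Computing entropy H = -sum(p_i * log2(p_i)):
  s1: p = 56/108 = 0.5185, -p*log2(p) = 0.4913
  s2: p = 32/108 = 0.2963, -p*log2(p) = 0.5200
  s3: p = 20/108 = 0.1852, -p*log2(p) = 0.4505
H = sum of terms = 1.4618
Rounded to 2 decimals: 1.46

1.46


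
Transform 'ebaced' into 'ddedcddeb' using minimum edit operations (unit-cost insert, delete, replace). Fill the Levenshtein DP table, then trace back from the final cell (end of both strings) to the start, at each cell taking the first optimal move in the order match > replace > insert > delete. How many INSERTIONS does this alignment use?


Edit distance = 7. Backtracking from cell (6, 9) with preference match > replace > insert > delete,
then listing the resulting alignment 'ebaced' -> 'ddedcddeb' left to right:
  Step 1: insert 'd' [insertion #1]
  Step 2: insert 'd' [insertion #2]
  Step 3: keep 'e'
  Step 4: insert 'd' [insertion #3]
  Step 5: replace b->c
  Step 6: replace a->d
  Step 7: replace c->d
  Step 8: keep 'e'
  Step 9: replace d->b
Total insertions: 3

3


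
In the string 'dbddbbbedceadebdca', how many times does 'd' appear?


Scanning 'dbddbbbedceadebdca' for 'd':
  Position 0: 'd' -> MATCH (count: 1)
  Position 2: 'd' -> MATCH (count: 2)
  Position 3: 'd' -> MATCH (count: 3)
  Position 8: 'd' -> MATCH (count: 4)
  Position 12: 'd' -> MATCH (count: 5)
  Position 15: 'd' -> MATCH (count: 6)
Total occurrences of 'd': 6

6


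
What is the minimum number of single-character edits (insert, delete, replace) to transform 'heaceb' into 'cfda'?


Building DP table for s1='heaceb' (len 6) and s2='cfda' (len 4):
       c  f  d  a
    0  1  2  3  4
  h 1  1  2  3  4
  e 2  2  2  3  4
  a 3  3  3  3  3
  c 4  3  4  4  4
  e 5  4  4  5  5
  b 6  5  5  5  6
Edit distance = dp[6][4] = 6

6


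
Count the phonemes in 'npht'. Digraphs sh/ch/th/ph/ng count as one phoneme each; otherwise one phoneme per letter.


Parsing 'npht' greedily, digraphs first:
  'n' -> consonant phoneme (phonemes so far: 1)
  'ph' -> digraph (1 consonant phoneme) (phonemes so far: 2)
  't' -> consonant phoneme (phonemes so far: 3)
Total phonemes: 3

3


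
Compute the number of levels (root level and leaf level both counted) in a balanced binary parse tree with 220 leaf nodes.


In a balanced binary tree with n leaves the deepest leaf is ceil(log2(n)) edges below the root,
so counting node levels inclusive of root and leaves gives ceil(log2(n)) + 1 levels.
log2(220) = 7.7814
ceil(7.7814) = 8
levels = 8 + 1 = 9

9


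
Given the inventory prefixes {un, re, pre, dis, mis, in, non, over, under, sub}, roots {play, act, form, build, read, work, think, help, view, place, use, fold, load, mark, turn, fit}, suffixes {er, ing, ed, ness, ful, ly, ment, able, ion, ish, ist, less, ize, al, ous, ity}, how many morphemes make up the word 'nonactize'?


Segmenting 'nonactize' against the inventory:
  'non' -> prefix (morpheme 1)
  'act' -> root (morpheme 2)
  'ize' -> suffix (morpheme 3)
Total morphemes: 3

3


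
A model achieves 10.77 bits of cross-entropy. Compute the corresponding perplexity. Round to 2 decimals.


Perplexity formula: PP = 2^H
H = 10.77
PP = 2^10.77
Decompose: 2^10.77 = 2^10 * 2^0.77
2^10 = 1024, 2^0.77 ~ 1.7052698
PP ~ 1024 * 1.7052698 = 1746.1962752
Rounded to 2 decimals: 1746.20

1746.20


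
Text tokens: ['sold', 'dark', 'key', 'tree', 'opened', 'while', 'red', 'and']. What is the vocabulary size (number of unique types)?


Listing all tokens and tracking unique types:
  Token 1: 'sold' -> NEW (unique so far: 1)
  Token 2: 'dark' -> NEW (unique so far: 2)
  Token 3: 'key' -> NEW (unique so far: 3)
  Token 4: 'tree' -> NEW (unique so far: 4)
  Token 5: 'opened' -> NEW (unique so far: 5)
  Token 6: 'while' -> NEW (unique so far: 6)
  Token 7: 'red' -> NEW (unique so far: 7)
  Token 8: 'and' -> NEW (unique so far: 8)
Unique types: ('and', 'dark', 'key', 'opened', 'red', 'sold', 'tree', 'while')
Vocabulary size: 8

8


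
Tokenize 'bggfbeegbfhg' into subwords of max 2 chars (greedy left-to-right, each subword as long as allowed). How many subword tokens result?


'bggfbeegbfhg' has 12 characters.
Chunking with max size 2:
  Chunk 1: 'bg' (positions 0-1)
  Chunk 2: 'gf' (positions 2-3)
  Chunk 3: 'be' (positions 4-5)
  Chunk 4: 'eg' (positions 6-7)
  Chunk 5: 'bf' (positions 8-9)
  Chunk 6: 'hg' (positions 10-11)
Total chunks: ceil(12 / 2) = 6

6


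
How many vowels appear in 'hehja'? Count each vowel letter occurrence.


Scanning each character of 'hehja':
  Position 1: 'h' -> consonant (running count: 0)
  Position 2: 'e' -> vowel (running count: 1)
  Position 3: 'h' -> consonant (running count: 1)
  Position 4: 'j' -> consonant (running count: 1)
  Position 5: 'a' -> vowel (running count: 2)
Total vowels: 2

2


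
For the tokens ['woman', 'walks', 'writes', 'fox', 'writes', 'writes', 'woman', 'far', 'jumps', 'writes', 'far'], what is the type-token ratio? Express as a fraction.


Tokens: 11
Unique types: ('far', 'fox', 'jumps', 'walks', 'woman', 'writes') = 6
TTR = 6/11
Already in lowest terms.

6/11


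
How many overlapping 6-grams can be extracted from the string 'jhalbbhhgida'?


String 'jhalbbhhgida' has length L = 12.
Number of overlapping n-grams = L - n + 1
Substituting: 12 - 6 + 1 = 7

7


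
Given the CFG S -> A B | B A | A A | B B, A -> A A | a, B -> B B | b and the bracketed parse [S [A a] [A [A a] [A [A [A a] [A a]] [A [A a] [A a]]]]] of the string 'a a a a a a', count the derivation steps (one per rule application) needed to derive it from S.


Every bracketed nonterminal node [X ...] in the tree is produced by exactly one rule application.
Reading the tree off as a leftmost derivation:
  Step 1: S  =>  A A   (applied S -> A A)
  Step 2: A A  =>  a A   (applied A -> a)
  Step 3: a A  =>  a A A   (applied A -> A A)
  Step 4: a A A  =>  a a A   (applied A -> a)
  Step 5: a a A  =>  a a A A   (applied A -> A A)
  Step 6: a a A A  =>  a a A A A   (applied A -> A A)
  Step 7: a a A A A  =>  a a a A A   (applied A -> a)
  Step 8: a a a A A  =>  a a a a A   (applied A -> a)
  Step 9: a a a a A  =>  a a a a A A   (applied A -> A A)
  Step 10: a a a a A A  =>  a a a a a A   (applied A -> a)
  Step 11: a a a a a A  =>  a a a a a a   (applied A -> a)
Final yield: a a a a a a
Total rewrite steps: 11

11


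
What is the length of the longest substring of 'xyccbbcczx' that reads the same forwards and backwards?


Scanning 'xyccbbcczx' for palindromic substrings.
Substring at positions 2-7: 'ccbbcc'.
Check: reverse('ccbbcc') = 'ccbbcc' -> palindrome confirmed.
Neighbouring characters ('y' / 'z') break symmetry, so it cannot extend further.
No longer palindromic substring exists; longest length = 6

6


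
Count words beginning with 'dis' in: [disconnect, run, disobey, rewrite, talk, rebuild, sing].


Checking each word for prefix 'dis':
  'disconnect' -> YES, starts with 'dis' (count: 1)
  'run' -> no (count: 1)
  'disobey' -> YES, starts with 'dis' (count: 2)
  'rewrite' -> no (count: 2)
  'talk' -> no (count: 2)
  'rebuild' -> no (count: 2)
  'sing' -> no (count: 2)
Total with prefix 'dis': 2

2


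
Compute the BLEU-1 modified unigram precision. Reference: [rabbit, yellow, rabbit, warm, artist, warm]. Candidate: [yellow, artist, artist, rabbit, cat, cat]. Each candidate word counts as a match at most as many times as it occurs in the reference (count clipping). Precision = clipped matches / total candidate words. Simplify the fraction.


Reference word counts: {'artist': 1, 'rabbit': 2, 'warm': 2, 'yellow': 1}
Checking each candidate word (with clipping):
  'yellow' -> in reference (ref count 1, used 1/1) -> match (matches: 1)
  'artist' -> in reference (ref count 1, used 1/1) -> match (matches: 2)
  'artist' -> ref count 1 already used up (1/1) -> clipped, no match (matches: 2)
  'rabbit' -> in reference (ref count 2, used 1/2) -> match (matches: 3)
  'cat' -> not in reference -> no match (matches: 3)
  'cat' -> not in reference -> no match (matches: 3)
Clipped matches: 3, Candidate length: 6
Precision = 3/6 = 1/2

1/2


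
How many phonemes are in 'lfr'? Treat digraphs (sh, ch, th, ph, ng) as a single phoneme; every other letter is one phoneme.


Parsing 'lfr' greedily, digraphs first:
  'l' -> consonant phoneme (phonemes so far: 1)
  'f' -> consonant phoneme (phonemes so far: 2)
  'r' -> consonant phoneme (phonemes so far: 3)
Total phonemes: 3

3


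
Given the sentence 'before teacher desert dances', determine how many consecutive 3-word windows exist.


Word trigrams from [4] words:
  Trigram 1: (before teacher desert)
  Trigram 2: (teacher desert dances)
Total word trigrams: 4 - 2 = 2

2


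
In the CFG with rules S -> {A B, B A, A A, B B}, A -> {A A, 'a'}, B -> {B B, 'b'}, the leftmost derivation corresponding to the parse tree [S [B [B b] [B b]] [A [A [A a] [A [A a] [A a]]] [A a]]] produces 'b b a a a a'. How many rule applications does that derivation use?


Every bracketed nonterminal node [X ...] in the tree is produced by exactly one rule application.
Reading the tree off as a leftmost derivation:
  Step 1: S  =>  B A   (applied S -> B A)
  Step 2: B A  =>  B B A   (applied B -> B B)
  Step 3: B B A  =>  b B A   (applied B -> b)
  Step 4: b B A  =>  b b A   (applied B -> b)
  Step 5: b b A  =>  b b A A   (applied A -> A A)
  Step 6: b b A A  =>  b b A A A   (applied A -> A A)
  Step 7: b b A A A  =>  b b a A A   (applied A -> a)
  Step 8: b b a A A  =>  b b a A A A   (applied A -> A A)
  Step 9: b b a A A A  =>  b b a a A A   (applied A -> a)
  Step 10: b b a a A A  =>  b b a a a A   (applied A -> a)
  Step 11: b b a a a A  =>  b b a a a a   (applied A -> a)
Final yield: b b a a a a
Total rewrite steps: 11

11


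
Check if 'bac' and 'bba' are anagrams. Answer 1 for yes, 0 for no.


Sort characters of 'bac': 'abc'
Sort characters of 'bba': 'abb'
Sorted forms differ -> they are NOT anagrams
Result: 0

0


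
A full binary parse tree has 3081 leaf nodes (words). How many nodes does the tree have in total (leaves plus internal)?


Leaf nodes (terminals): 3081
Internal nodes = n - 1 = 3081 - 1 = 3080
Total = leaves + internal = 3081 + 3080 = 6161

6161


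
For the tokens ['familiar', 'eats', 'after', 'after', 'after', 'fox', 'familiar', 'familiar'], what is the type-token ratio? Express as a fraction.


Tokens: 8
Unique types: ('after', 'eats', 'familiar', 'fox') = 4
TTR = 4/8
Simplify: divide both by 4 -> 1/2
TTR = 1/2

1/2


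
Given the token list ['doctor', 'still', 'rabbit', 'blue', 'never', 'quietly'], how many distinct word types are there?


Listing all tokens and tracking unique types:
  Token 1: 'doctor' -> NEW (unique so far: 1)
  Token 2: 'still' -> NEW (unique so far: 2)
  Token 3: 'rabbit' -> NEW (unique so far: 3)
  Token 4: 'blue' -> NEW (unique so far: 4)
  Token 5: 'never' -> NEW (unique so far: 5)
  Token 6: 'quietly' -> NEW (unique so far: 6)
Unique types: ('blue', 'doctor', 'never', 'quietly', 'rabbit', 'still')
Vocabulary size: 6

6


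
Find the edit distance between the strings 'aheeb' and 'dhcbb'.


Building DP table for s1='aheeb' (len 5) and s2='dhcbb' (len 5):
       d  h  c  b  b
    0  1  2  3  4  5
  a 1  1  2  3  4  5
  h 2  2  1  2  3  4
  e 3  3  2  2  3  4
  e 4  4  3  3  3  4
  b 5  5  4  4  3  3
Edit distance = dp[5][5] = 3

3


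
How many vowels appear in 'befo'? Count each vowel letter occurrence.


Scanning each character of 'befo':
  Position 1: 'b' -> consonant (running count: 0)
  Position 2: 'e' -> vowel (running count: 1)
  Position 3: 'f' -> consonant (running count: 1)
  Position 4: 'o' -> vowel (running count: 2)
Total vowels: 2

2


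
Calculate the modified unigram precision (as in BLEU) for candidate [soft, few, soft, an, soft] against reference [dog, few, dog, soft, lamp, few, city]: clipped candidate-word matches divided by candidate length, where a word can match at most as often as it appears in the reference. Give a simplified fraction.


Reference word counts: {'city': 1, 'dog': 2, 'few': 2, 'lamp': 1, 'soft': 1}
Checking each candidate word (with clipping):
  'soft' -> in reference (ref count 1, used 1/1) -> match (matches: 1)
  'few' -> in reference (ref count 2, used 1/2) -> match (matches: 2)
  'soft' -> ref count 1 already used up (1/1) -> clipped, no match (matches: 2)
  'an' -> not in reference -> no match (matches: 2)
  'soft' -> ref count 1 already used up (1/1) -> clipped, no match (matches: 2)
Clipped matches: 2, Candidate length: 5
Precision = 2/5

2/5


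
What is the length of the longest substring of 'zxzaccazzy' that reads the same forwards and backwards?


Scanning 'zxzaccazzy' for palindromic substrings.
Substring at positions 2-7: 'zaccaz'.
Check: reverse('zaccaz') = 'zaccaz' -> palindrome confirmed.
Neighbouring characters ('x' / 'z') break symmetry, so it cannot extend further.
No longer palindromic substring exists; longest length = 6

6


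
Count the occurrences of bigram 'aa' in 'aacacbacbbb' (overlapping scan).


Scanning 'aacacbacbbb' for bigram 'aa':
  Position 0: 'aa' -> MATCH
  Position 1: 'ac' -> no
  Position 2: 'ca' -> no
  Position 3: 'ac' -> no
  Position 4: 'cb' -> no
  Position 5: 'ba' -> no
  Position 6: 'ac' -> no
  Position 7: 'cb' -> no
  Position 8: 'bb' -> no
  Position 9: 'bb' -> no
Total matches: 1

1


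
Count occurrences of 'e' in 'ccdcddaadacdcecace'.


Scanning 'ccdcddaadacdcecace' for 'e':
  Position 13: 'e' -> MATCH (count: 1)
  Position 17: 'e' -> MATCH (count: 2)
Total occurrences of 'e': 2

2


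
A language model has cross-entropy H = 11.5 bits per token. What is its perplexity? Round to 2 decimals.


Perplexity formula: PP = 2^H
H = 11.5
PP = 2^11.5
Decompose: 2^11.5 = 2^11 * 2^0.5 = 2^11 * sqrt(2)
2^11 = 2048, sqrt(2) ~ 1.4142136
PP ~ 2048 * 1.4142136 = 2896.3094528
Rounded to 2 decimals: 2896.31

2896.31


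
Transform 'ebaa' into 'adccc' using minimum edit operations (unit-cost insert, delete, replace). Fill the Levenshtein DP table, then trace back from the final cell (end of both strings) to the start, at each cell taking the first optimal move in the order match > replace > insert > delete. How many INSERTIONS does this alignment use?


Edit distance = 5. Backtracking from cell (4, 5) with preference match > replace > insert > delete,
then listing the resulting alignment 'ebaa' -> 'adccc' left to right:
  Step 1: insert 'a' [insertion #1]
  Step 2: replace e->d
  Step 3: replace b->c
  Step 4: replace a->c
  Step 5: replace a->c
Total insertions: 1

1


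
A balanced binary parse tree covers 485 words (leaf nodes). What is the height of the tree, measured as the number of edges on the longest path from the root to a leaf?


In a balanced binary tree with n leaves the deepest leaf is ceil(log2(n)) edges below the root.
log2(485) = 8.9218
ceil(8.9218) = 9
height (edges) = 9

9


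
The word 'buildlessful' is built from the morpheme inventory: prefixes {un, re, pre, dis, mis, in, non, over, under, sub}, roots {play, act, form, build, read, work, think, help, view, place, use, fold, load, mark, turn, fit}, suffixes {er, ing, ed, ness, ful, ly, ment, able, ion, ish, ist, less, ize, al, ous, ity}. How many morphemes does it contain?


Segmenting 'buildlessful' against the inventory:
  'build' -> root (morpheme 1)
  'less' -> suffix (morpheme 2)
  'ful' -> suffix (morpheme 3)
Total morphemes: 3

3


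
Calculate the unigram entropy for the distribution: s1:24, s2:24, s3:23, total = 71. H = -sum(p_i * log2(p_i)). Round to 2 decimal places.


Computing entropy H = -sum(p_i * log2(p_i)):
  s1: p = 24/71 = 0.3380, -p*log2(p) = 0.5289
  s2: p = 24/71 = 0.3380, -p*log2(p) = 0.5289
  s3: p = 23/71 = 0.3239, -p*log2(p) = 0.5268
H = sum of terms = 1.5846
Rounded to 2 decimals: 1.58

1.58


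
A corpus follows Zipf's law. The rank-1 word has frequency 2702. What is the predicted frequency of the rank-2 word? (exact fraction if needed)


Zipf's law: freq(rank) = f1 / rank
f1 = 2702, rank = 2
freq = 2702 / 2
= 1351

1351


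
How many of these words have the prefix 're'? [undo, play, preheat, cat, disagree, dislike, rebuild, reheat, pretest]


Checking each word for prefix 're':
  'undo' -> no (count: 0)
  'play' -> no (count: 0)
  'preheat' -> no (count: 0)
  'cat' -> no (count: 0)
  'disagree' -> no (count: 0)
  'dislike' -> no (count: 0)
  'rebuild' -> YES, starts with 're' (count: 1)
  'reheat' -> YES, starts with 're' (count: 2)
  'pretest' -> no (count: 2)
Total with prefix 're': 2

2


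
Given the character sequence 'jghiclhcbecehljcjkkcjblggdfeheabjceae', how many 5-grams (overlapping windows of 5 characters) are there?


String 'jghiclhcbecehljcjkkcjblggdfeheabjceae' has length L = 37.
Number of overlapping n-grams = L - n + 1
Substituting: 37 - 5 + 1 = 33

33


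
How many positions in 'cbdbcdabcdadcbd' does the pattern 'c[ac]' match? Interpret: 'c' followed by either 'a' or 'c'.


Pattern: c[ac] means 'c' followed by either 'a' or 'c'.
Scanning 'cbdbcdabcdadcbd' position-by-position:
  Pos 0: window 'cb' -> no
  Pos 1: window 'bd' -> no
  Pos 2: window 'db' -> no
  Pos 3: window 'bc' -> no
  Pos 4: window 'cd' -> no
  Pos 5: window 'da' -> no
  Pos 6: window 'ab' -> no
  Pos 7: window 'bc' -> no
  Pos 8: window 'cd' -> no
  Pos 9: window 'da' -> no
  Pos 10: window 'ad' -> no
  Pos 11: window 'dc' -> no
  Pos 12: window 'cb' -> no
  Pos 13: window 'bd' -> no
  Pos 14: window 'd' -> no
Total matches: 0

0


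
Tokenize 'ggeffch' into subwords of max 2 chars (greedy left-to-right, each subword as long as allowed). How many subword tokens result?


'ggeffch' has 7 characters.
Chunking with max size 2:
  Chunk 1: 'gg' (positions 0-1)
  Chunk 2: 'ef' (positions 2-3)
  Chunk 3: 'fc' (positions 4-5)
  Chunk 4: 'h' (positions 6-6)
Total chunks: ceil(7 / 2) = 4

4


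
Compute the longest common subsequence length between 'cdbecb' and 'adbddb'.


DP table for LCS of 'cdbecb' and 'adbddb':
       a  d  b  d  d  b
    0  0  0  0  0  0  0
  c 0  0  0  0  0  0  0
  d 0  0  1  1  1  1  1
  b 0  0  1  2  2  2  2
  e 0  0  1  2  2  2  2
  c 0  0  1  2  2  2  2
  b 0  0  1  2  2  2  3
LCS: 'dbb'
LCS length = 3

3


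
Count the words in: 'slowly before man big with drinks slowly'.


Counting words by splitting on spaces:
  Word 1: 'slowly'
  Word 2: 'before'
  Word 3: 'man'
  Word 4: 'big'
  Word 5: 'with'
  Word 6: 'drinks'
  Word 7: 'slowly'
Total words: 7

7


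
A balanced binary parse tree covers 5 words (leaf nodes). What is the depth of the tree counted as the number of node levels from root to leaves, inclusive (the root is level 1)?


In a balanced binary tree with n leaves the deepest leaf is ceil(log2(n)) edges below the root,
so counting node levels inclusive of root and leaves gives ceil(log2(n)) + 1 levels.
log2(5) = 2.3219
ceil(2.3219) = 3
levels = 3 + 1 = 4

4


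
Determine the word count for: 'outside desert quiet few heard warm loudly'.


Counting words by splitting on spaces:
  Word 1: 'outside'
  Word 2: 'desert'
  Word 3: 'quiet'
  Word 4: 'few'
  Word 5: 'heard'
  Word 6: 'warm'
  Word 7: 'loudly'
Total words: 7

7


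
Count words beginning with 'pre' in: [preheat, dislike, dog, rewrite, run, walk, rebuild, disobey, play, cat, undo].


Checking each word for prefix 'pre':
  'preheat' -> YES, starts with 'pre' (count: 1)
  'dislike' -> no (count: 1)
  'dog' -> no (count: 1)
  'rewrite' -> no (count: 1)
  'run' -> no (count: 1)
  'walk' -> no (count: 1)
  'rebuild' -> no (count: 1)
  'disobey' -> no (count: 1)
  'play' -> no (count: 1)
  'cat' -> no (count: 1)
  'undo' -> no (count: 1)
Total with prefix 'pre': 1

1


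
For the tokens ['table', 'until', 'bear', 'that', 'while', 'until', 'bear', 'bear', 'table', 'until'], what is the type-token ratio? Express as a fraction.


Tokens: 10
Unique types: ('bear', 'table', 'that', 'until', 'while') = 5
TTR = 5/10
Simplify: divide both by 5 -> 1/2
TTR = 1/2

1/2


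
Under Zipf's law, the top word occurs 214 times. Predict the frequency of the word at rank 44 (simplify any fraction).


Zipf's law: freq(rank) = f1 / rank
f1 = 214, rank = 44
freq = 214 / 44
GCD(214, 44) = 2
Simplified: 107/22

107/22


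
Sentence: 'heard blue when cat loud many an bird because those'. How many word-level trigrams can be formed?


Word trigrams from [10] words:
  Trigram 1: (heard blue when)
  Trigram 2: (blue when cat)
  Trigram 3: (when cat loud)
  Trigram 4: (cat loud many)
  Trigram 5: (loud many an)
  Trigram 6: (many an bird)
  Trigram 7: (an bird because)
  Trigram 8: (bird because those)
Total word trigrams: 10 - 2 = 8

8


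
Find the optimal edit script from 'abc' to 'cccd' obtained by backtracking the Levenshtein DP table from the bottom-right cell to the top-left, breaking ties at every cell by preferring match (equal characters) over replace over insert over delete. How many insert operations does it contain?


Edit distance = 3. Backtracking from cell (3, 4) with preference match > replace > insert > delete,
then listing the resulting alignment 'abc' -> 'cccd' left to right:
  Step 1: replace a->c
  Step 2: replace b->c
  Step 3: keep 'c'
  Step 4: insert 'd' [insertion #1]
Total insertions: 1

1


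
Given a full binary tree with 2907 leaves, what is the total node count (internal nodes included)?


Leaf nodes (terminals): 2907
Internal nodes = n - 1 = 2907 - 1 = 2906
Total = leaves + internal = 2907 + 2906 = 5813

5813


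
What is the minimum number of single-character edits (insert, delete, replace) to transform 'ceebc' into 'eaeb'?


Building DP table for s1='ceebc' (len 5) and s2='eaeb' (len 4):
       e  a  e  b
    0  1  2  3  4
  c 1  1  2  3  4
  e 2  1  2  2  3
  e 3  2  2  2  3
  b 4  3  3  3  2
  c 5  4  4  4  3
Edit distance = dp[5][4] = 3

3


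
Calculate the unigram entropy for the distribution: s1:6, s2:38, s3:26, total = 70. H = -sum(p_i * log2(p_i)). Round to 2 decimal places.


Computing entropy H = -sum(p_i * log2(p_i)):
  s1: p = 6/70 = 0.0857, -p*log2(p) = 0.3038
  s2: p = 38/70 = 0.5429, -p*log2(p) = 0.4785
  s3: p = 26/70 = 0.3714, -p*log2(p) = 0.5307
H = sum of terms = 1.3130
Rounded to 2 decimals: 1.31

1.31


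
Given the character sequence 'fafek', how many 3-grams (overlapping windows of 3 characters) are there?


String 'fafek' has length L = 5.
Number of overlapping n-grams = L - n + 1
Substituting: 5 - 3 + 1 = 3

3


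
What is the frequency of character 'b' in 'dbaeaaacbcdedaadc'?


Scanning 'dbaeaaacbcdedaadc' for 'b':
  Position 1: 'b' -> MATCH (count: 1)
  Position 8: 'b' -> MATCH (count: 2)
Total occurrences of 'b': 2

2


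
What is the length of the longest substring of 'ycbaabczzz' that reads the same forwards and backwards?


Scanning 'ycbaabczzz' for palindromic substrings.
Substring at positions 1-6: 'cbaabc'.
Check: reverse('cbaabc') = 'cbaabc' -> palindrome confirmed.
Neighbouring characters ('y' / 'z') break symmetry, so it cannot extend further.
No longer palindromic substring exists; longest length = 6

6


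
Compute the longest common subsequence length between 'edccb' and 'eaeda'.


DP table for LCS of 'edccb' and 'eaeda':
       e  a  e  d  a
    0  0  0  0  0  0
  e 0  1  1  1  1  1
  d 0  1  1  1  2  2
  c 0  1  1  1  2  2
  c 0  1  1  1  2  2
  b 0  1  1  1  2  2
LCS: 'ed'
LCS length = 2

2


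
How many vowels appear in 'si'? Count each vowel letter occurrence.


Scanning each character of 'si':
  Position 1: 's' -> consonant (running count: 0)
  Position 2: 'i' -> vowel (running count: 1)
Total vowels: 1

1


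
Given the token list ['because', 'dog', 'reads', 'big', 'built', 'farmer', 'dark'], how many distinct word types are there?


Listing all tokens and tracking unique types:
  Token 1: 'because' -> NEW (unique so far: 1)
  Token 2: 'dog' -> NEW (unique so far: 2)
  Token 3: 'reads' -> NEW (unique so far: 3)
  Token 4: 'big' -> NEW (unique so far: 4)
  Token 5: 'built' -> NEW (unique so far: 5)
  Token 6: 'farmer' -> NEW (unique so far: 6)
  Token 7: 'dark' -> NEW (unique so far: 7)
Unique types: ('because', 'big', 'built', 'dark', 'dog', 'farmer', 'reads')
Vocabulary size: 7

7
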